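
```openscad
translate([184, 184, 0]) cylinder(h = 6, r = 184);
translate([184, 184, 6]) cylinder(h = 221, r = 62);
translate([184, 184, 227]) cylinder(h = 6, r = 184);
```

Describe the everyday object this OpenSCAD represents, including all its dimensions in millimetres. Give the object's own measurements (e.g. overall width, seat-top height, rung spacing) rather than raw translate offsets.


A spool: two coaxial disc flanges of radius 184 mm and thickness 6 mm, joined by a core cylinder of radius 62 mm and height 221 mm. The lower flange rests on z = 0 and the three cylinders share a vertical axis.


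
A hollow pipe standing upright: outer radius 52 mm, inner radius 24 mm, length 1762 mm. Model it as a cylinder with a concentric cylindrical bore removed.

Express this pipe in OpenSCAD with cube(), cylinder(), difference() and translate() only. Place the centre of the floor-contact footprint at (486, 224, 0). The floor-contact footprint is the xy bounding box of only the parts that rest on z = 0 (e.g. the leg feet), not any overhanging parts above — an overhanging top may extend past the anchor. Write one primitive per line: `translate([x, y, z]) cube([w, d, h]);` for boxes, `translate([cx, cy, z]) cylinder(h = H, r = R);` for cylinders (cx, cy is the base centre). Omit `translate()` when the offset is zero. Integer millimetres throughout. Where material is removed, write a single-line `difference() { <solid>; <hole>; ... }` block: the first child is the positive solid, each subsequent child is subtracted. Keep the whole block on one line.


difference() { translate([486, 224, 0]) cylinder(h = 1762, r = 52); translate([486, 224, 0]) cylinder(h = 1762, r = 24); }


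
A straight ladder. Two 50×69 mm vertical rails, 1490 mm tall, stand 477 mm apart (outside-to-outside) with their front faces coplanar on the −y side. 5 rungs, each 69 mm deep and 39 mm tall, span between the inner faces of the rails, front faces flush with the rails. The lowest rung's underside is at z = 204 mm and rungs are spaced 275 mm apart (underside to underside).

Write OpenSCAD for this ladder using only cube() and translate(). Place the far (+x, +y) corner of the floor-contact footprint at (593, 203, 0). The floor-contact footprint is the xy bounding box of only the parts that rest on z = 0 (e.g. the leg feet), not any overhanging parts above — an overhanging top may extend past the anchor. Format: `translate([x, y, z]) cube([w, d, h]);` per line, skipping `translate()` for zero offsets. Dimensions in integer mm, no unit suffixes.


translate([116, 134, 0]) cube([50, 69, 1490]);
translate([543, 134, 0]) cube([50, 69, 1490]);
translate([166, 134, 204]) cube([377, 69, 39]);
translate([166, 134, 479]) cube([377, 69, 39]);
translate([166, 134, 754]) cube([377, 69, 39]);
translate([166, 134, 1029]) cube([377, 69, 39]);
translate([166, 134, 1304]) cube([377, 69, 39]);


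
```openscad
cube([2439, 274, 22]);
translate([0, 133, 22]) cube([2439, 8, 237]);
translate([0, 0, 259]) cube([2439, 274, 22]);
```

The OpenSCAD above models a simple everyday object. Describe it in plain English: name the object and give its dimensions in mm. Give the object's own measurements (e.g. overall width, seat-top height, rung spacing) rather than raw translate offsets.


An I-beam lying along x, 2439 mm long. Overall section height 281 mm. Two flanges 274 mm wide (y) and 22 mm thick, one on the floor and one at the top; a web 8 mm thick runs between them, centred on the flange width.


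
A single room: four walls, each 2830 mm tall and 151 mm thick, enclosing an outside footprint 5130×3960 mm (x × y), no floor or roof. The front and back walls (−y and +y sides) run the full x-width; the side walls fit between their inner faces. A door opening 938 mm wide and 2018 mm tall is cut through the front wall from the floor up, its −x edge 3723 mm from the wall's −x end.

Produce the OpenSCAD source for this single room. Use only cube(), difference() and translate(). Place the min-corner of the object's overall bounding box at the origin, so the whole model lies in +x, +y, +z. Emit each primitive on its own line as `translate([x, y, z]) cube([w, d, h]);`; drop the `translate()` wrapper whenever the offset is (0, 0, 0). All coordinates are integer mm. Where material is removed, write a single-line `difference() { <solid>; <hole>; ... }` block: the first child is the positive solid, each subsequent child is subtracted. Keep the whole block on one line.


difference() { cube([5130, 151, 2830]); translate([3723, 0, 0]) cube([938, 151, 2018]); }
translate([0, 3809, 0]) cube([5130, 151, 2830]);
translate([0, 151, 0]) cube([151, 3658, 2830]);
translate([4979, 151, 0]) cube([151, 3658, 2830]);


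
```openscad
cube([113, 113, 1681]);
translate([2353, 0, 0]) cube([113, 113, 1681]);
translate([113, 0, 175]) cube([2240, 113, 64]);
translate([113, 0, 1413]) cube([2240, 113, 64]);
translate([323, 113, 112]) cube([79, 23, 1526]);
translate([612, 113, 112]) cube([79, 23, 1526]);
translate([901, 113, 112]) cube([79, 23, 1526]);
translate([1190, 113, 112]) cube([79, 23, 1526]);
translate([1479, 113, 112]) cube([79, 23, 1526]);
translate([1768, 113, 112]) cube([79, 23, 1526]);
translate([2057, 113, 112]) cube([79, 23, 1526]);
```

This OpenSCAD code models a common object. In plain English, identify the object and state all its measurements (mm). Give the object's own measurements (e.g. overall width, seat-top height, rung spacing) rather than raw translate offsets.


A fence section. Two 113×113 mm posts, 1681 mm tall, stand on the floor with a clear span of 2240 mm between their inner faces. Two horizontal rails of 113×64 mm section span the gap between the posts with their undersides at z = 175 mm and z = 1413 mm, flush with the posts' −y face. 7 pickets, each 79 mm wide, 23 mm thick and 1526 mm tall, are fixed to the +y face of the rails with their bottoms at z = 112 mm, spaced across the span with a 210 mm gap after the −x post and between neighbouring pickets, with 217 mm left before the +x post.


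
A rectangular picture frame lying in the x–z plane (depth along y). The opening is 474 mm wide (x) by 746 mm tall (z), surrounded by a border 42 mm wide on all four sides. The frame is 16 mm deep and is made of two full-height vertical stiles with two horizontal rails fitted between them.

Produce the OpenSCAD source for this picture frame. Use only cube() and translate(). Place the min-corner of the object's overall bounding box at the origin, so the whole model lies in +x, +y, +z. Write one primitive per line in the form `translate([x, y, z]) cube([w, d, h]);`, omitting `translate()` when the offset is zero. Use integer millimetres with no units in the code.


cube([42, 16, 830]);
translate([516, 0, 0]) cube([42, 16, 830]);
translate([42, 0, 0]) cube([474, 16, 42]);
translate([42, 0, 788]) cube([474, 16, 42]);


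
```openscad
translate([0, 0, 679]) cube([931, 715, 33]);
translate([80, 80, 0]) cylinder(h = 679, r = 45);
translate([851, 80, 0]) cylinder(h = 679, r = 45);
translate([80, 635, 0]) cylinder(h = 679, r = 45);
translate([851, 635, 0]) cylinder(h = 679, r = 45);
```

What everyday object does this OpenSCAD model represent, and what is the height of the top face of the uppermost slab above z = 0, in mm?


A table. The table height is 712 mm.

A 931×715×33 slab sits at z = 679 on four Ø90 mm round legs — a table. The top surface is at 679 + 33 = 712 mm.


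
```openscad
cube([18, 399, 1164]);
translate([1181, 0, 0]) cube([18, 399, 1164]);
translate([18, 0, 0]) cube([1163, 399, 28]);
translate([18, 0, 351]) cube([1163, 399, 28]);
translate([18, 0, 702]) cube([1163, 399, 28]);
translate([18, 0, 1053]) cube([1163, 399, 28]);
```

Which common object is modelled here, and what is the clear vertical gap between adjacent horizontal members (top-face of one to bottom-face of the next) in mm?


A bookshelf. The clear shelf gap is 323 mm.

Two tall side panels with 4 horizontal boards between them — a bookshelf. The first two shelf undersides are at z = 0 and z = 351; with shelf thickness 28, the clear gap is 351 − 0 − 28 = 323 mm.


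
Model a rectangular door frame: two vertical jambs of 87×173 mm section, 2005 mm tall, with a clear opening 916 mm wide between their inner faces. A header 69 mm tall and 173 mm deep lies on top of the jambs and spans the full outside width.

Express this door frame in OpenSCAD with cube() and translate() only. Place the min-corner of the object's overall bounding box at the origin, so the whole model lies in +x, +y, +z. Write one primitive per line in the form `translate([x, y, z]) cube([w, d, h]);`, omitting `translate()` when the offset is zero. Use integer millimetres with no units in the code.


cube([87, 173, 2005]);
translate([1003, 0, 0]) cube([87, 173, 2005]);
translate([0, 0, 2005]) cube([1090, 173, 69]);


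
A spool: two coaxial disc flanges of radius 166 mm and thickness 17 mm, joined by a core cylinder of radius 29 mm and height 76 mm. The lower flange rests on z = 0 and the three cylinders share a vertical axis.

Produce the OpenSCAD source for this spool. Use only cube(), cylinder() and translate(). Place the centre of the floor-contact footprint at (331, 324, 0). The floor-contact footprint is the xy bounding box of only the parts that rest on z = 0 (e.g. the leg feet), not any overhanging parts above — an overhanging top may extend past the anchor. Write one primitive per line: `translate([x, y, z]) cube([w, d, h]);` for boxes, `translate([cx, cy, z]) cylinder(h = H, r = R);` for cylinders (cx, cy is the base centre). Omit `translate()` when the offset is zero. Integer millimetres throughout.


translate([331, 324, 0]) cylinder(h = 17, r = 166);
translate([331, 324, 17]) cylinder(h = 76, r = 29);
translate([331, 324, 93]) cylinder(h = 17, r = 166);


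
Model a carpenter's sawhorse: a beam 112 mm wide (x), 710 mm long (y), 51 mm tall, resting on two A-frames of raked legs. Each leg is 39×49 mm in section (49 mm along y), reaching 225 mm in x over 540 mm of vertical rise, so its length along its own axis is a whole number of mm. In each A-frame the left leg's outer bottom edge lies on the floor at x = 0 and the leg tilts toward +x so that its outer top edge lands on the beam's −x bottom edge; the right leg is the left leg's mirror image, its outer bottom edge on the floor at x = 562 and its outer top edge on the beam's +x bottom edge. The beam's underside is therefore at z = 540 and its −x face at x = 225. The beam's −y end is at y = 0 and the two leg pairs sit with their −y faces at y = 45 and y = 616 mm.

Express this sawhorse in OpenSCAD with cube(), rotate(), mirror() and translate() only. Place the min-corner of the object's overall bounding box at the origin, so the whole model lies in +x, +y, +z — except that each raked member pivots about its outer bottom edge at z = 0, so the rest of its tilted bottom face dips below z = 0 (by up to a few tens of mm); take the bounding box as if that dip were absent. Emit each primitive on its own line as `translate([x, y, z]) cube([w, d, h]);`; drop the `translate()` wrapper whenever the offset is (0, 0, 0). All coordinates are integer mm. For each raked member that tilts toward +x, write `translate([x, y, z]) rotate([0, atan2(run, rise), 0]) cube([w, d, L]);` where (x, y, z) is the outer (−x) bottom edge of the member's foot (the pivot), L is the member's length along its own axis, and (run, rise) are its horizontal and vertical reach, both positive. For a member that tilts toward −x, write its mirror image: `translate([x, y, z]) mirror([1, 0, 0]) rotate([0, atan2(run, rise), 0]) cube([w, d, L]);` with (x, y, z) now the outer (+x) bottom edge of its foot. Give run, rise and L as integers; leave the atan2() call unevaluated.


// leg length = √(225² + 540²) = 585
// right-leg outer foot x = 2·225 + 112 = 562
// beam min-corner = (225, 0, 540)
translate([225, 0, 540]) cube([112, 710, 51]);
translate([0, 45, 0]) rotate([0, atan2(225, 540), 0]) cube([39, 49, 585]);
translate([562, 45, 0]) mirror([1, 0, 0]) rotate([0, atan2(225, 540), 0]) cube([39, 49, 585]);
translate([0, 616, 0]) rotate([0, atan2(225, 540), 0]) cube([39, 49, 585]);
translate([562, 616, 0]) mirror([1, 0, 0]) rotate([0, atan2(225, 540), 0]) cube([39, 49, 585]);


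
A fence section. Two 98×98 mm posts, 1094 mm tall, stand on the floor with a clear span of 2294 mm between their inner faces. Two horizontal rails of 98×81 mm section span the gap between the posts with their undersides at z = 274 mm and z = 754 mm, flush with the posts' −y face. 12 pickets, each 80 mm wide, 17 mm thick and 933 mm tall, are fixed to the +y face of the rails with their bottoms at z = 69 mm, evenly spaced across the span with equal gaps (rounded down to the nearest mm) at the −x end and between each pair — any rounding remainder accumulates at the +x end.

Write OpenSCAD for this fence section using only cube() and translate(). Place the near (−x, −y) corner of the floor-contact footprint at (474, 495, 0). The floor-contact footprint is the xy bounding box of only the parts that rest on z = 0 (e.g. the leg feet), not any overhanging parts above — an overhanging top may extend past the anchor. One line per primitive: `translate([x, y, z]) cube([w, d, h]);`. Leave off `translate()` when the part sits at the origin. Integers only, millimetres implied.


translate([474, 495, 0]) cube([98, 98, 1094]);
translate([2866, 495, 0]) cube([98, 98, 1094]);
translate([572, 495, 274]) cube([2294, 98, 81]);
translate([572, 495, 754]) cube([2294, 98, 81]);
translate([674, 593, 69]) cube([80, 17, 933]);
translate([856, 593, 69]) cube([80, 17, 933]);
translate([1038, 593, 69]) cube([80, 17, 933]);
translate([1220, 593, 69]) cube([80, 17, 933]);
translate([1402, 593, 69]) cube([80, 17, 933]);
translate([1584, 593, 69]) cube([80, 17, 933]);
translate([1766, 593, 69]) cube([80, 17, 933]);
translate([1948, 593, 69]) cube([80, 17, 933]);
translate([2130, 593, 69]) cube([80, 17, 933]);
translate([2312, 593, 69]) cube([80, 17, 933]);
translate([2494, 593, 69]) cube([80, 17, 933]);
translate([2676, 593, 69]) cube([80, 17, 933]);


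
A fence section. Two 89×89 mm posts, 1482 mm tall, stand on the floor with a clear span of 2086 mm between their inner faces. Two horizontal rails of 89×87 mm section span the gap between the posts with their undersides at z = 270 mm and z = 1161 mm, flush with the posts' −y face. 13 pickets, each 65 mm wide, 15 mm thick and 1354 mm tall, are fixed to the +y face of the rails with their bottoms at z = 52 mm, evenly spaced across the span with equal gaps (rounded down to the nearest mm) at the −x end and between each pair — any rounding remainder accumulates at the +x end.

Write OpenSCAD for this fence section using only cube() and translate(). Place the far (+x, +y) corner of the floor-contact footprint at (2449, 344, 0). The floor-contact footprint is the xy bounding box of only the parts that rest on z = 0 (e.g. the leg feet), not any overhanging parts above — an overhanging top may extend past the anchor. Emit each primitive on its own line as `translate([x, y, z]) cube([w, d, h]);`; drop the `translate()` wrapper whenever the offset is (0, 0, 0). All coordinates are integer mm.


translate([185, 255, 0]) cube([89, 89, 1482]);
translate([2360, 255, 0]) cube([89, 89, 1482]);
translate([274, 255, 270]) cube([2086, 89, 87]);
translate([274, 255, 1161]) cube([2086, 89, 87]);
translate([362, 344, 52]) cube([65, 15, 1354]);
translate([515, 344, 52]) cube([65, 15, 1354]);
translate([668, 344, 52]) cube([65, 15, 1354]);
translate([821, 344, 52]) cube([65, 15, 1354]);
translate([974, 344, 52]) cube([65, 15, 1354]);
translate([1127, 344, 52]) cube([65, 15, 1354]);
translate([1280, 344, 52]) cube([65, 15, 1354]);
translate([1433, 344, 52]) cube([65, 15, 1354]);
translate([1586, 344, 52]) cube([65, 15, 1354]);
translate([1739, 344, 52]) cube([65, 15, 1354]);
translate([1892, 344, 52]) cube([65, 15, 1354]);
translate([2045, 344, 52]) cube([65, 15, 1354]);
translate([2198, 344, 52]) cube([65, 15, 1354]);


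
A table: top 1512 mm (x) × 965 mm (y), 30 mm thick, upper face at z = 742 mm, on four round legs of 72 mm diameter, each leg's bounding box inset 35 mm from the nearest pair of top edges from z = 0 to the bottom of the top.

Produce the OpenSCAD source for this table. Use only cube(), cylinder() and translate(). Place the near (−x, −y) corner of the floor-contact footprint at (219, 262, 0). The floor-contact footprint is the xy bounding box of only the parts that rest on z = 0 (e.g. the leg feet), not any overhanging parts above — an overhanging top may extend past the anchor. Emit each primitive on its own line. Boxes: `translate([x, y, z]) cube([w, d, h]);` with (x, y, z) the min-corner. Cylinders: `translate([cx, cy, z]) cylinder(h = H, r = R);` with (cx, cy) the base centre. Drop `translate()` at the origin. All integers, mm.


// leg_h = 742 - 30 = 712
translate([184, 227, 712]) cube([1512, 965, 30]);
translate([255, 298, 0]) cylinder(h = 712, r = 36);
translate([1625, 298, 0]) cylinder(h = 712, r = 36);
translate([255, 1121, 0]) cylinder(h = 712, r = 36);
translate([1625, 1121, 0]) cylinder(h = 712, r = 36);


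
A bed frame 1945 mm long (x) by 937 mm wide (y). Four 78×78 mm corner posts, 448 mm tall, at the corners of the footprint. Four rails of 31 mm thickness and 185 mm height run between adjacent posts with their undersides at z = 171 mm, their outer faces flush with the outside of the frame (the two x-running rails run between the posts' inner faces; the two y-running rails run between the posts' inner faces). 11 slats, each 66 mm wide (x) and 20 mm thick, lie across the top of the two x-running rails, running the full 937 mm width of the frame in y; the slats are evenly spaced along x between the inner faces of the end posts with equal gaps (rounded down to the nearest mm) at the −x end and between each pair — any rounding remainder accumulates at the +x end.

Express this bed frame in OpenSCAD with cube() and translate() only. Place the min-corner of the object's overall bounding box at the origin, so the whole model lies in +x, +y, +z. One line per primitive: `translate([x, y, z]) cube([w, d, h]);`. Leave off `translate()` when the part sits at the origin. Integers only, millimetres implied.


cube([78, 78, 448]);
translate([0, 859, 0]) cube([78, 78, 448]);
translate([1867, 0, 0]) cube([78, 78, 448]);
translate([1867, 859, 0]) cube([78, 78, 448]);
translate([78, 0, 171]) cube([1789, 31, 185]);
translate([78, 906, 171]) cube([1789, 31, 185]);
translate([0, 78, 171]) cube([31, 781, 185]);
translate([1914, 78, 171]) cube([31, 781, 185]);
translate([166, 0, 356]) cube([66, 937, 20]);
translate([320, 0, 356]) cube([66, 937, 20]);
translate([474, 0, 356]) cube([66, 937, 20]);
translate([628, 0, 356]) cube([66, 937, 20]);
translate([782, 0, 356]) cube([66, 937, 20]);
translate([936, 0, 356]) cube([66, 937, 20]);
translate([1090, 0, 356]) cube([66, 937, 20]);
translate([1244, 0, 356]) cube([66, 937, 20]);
translate([1398, 0, 356]) cube([66, 937, 20]);
translate([1552, 0, 356]) cube([66, 937, 20]);
translate([1706, 0, 356]) cube([66, 937, 20]);


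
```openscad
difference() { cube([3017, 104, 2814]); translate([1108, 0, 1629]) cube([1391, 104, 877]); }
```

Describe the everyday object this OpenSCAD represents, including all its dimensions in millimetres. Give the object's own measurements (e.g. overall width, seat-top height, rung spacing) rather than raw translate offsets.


A wall 3017 mm long (x), 104 mm thick (y), 2814 mm tall, with a rectangular window opening cut through it. The opening is 1391 mm wide and 877 mm tall; its sill is at z = 1629 mm and its near (−x) edge is 1108 mm from the wall's −x end. The opening passes through the full wall thickness.


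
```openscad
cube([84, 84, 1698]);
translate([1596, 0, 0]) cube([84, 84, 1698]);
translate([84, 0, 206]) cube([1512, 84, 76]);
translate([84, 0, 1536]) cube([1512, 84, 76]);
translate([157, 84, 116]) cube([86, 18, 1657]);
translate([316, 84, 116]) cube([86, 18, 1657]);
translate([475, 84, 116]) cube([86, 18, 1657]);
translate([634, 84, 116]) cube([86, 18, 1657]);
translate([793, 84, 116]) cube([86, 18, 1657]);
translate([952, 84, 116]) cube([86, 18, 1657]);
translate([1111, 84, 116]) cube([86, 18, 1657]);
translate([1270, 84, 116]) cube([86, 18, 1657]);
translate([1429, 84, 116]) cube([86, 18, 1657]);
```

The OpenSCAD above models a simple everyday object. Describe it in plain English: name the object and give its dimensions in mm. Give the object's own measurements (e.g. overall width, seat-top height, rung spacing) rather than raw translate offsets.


A fence section. Two 84×84 mm posts, 1698 mm tall, stand on the floor with a clear span of 1512 mm between their inner faces. Two horizontal rails of 84×76 mm section span the gap between the posts with their undersides at z = 206 mm and z = 1536 mm, flush with the posts' −y face. 9 pickets, each 86 mm wide, 18 mm thick and 1657 mm tall, are fixed to the +y face of the rails with their bottoms at z = 116 mm, spaced across the span with a 73 mm gap after the −x post and between neighbouring pickets, with 81 mm left before the +x post.


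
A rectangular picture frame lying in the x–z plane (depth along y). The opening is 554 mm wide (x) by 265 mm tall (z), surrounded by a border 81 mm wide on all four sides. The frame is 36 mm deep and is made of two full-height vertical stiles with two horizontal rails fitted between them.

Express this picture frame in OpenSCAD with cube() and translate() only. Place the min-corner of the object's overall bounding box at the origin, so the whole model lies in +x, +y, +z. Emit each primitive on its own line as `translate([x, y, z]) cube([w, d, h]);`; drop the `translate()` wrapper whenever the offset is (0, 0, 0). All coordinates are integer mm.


cube([81, 36, 427]);
translate([635, 0, 0]) cube([81, 36, 427]);
translate([81, 0, 0]) cube([554, 36, 81]);
translate([81, 0, 346]) cube([554, 36, 81]);


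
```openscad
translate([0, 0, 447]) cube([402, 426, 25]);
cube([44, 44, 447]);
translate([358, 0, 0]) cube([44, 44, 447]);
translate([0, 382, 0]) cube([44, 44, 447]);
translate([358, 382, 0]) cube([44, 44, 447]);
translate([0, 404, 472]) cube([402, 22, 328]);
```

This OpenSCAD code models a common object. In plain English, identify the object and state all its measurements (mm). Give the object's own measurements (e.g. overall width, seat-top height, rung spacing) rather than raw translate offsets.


A chair. The seat is a 402×426×25 mm slab with its top at z = 472 mm, on four 44×44 mm corner legs (flush with the seat edges, standing on z = 0). A flat backrest 22 mm thick, 328 mm tall, spans the full seat width and rises from the seat top along its +y edge, rear face flush with the rear of the seat.


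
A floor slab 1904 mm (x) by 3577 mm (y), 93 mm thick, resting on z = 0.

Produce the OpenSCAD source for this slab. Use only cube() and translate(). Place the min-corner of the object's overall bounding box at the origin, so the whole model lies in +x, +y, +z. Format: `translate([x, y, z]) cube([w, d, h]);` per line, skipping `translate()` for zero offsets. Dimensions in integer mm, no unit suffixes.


cube([1904, 3577, 93]);


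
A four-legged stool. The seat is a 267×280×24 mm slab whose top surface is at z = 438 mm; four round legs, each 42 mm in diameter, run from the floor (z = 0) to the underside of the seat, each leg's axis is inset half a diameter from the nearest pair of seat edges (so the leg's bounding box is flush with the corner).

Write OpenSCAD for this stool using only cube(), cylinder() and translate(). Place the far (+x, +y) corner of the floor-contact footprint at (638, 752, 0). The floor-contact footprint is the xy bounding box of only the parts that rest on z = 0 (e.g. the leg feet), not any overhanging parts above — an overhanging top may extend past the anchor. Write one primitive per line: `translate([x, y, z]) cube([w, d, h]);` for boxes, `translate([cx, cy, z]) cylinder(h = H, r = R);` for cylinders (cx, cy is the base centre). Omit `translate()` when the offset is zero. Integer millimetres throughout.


// leg_h = 438 - 24 = 414
translate([371, 472, 414]) cube([267, 280, 24]);
translate([392, 493, 0]) cylinder(h = 414, r = 21);
translate([617, 493, 0]) cylinder(h = 414, r = 21);
translate([392, 731, 0]) cylinder(h = 414, r = 21);
translate([617, 731, 0]) cylinder(h = 414, r = 21);


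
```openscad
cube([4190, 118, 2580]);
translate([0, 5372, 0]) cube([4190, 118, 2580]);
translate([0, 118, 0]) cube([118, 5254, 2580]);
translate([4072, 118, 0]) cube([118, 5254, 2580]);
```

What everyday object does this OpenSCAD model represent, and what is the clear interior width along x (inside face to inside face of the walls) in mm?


A house (or room) frame. The interior width is 3954 mm.

Four 2580 mm walls enclosing a rectangle with no floor or roof — a room or house frame. Outside width is 4190 mm and wall thickness is 118 mm, so the interior width is 4190 − 2 × 118 = 3954 mm.


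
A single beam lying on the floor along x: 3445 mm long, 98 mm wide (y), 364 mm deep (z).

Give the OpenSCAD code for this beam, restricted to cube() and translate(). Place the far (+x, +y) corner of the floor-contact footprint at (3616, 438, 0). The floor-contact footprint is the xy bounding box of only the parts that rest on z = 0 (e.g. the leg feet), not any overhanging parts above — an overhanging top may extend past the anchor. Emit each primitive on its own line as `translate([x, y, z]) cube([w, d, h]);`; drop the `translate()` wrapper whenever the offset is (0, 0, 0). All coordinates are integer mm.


translate([171, 340, 0]) cube([3445, 98, 364]);


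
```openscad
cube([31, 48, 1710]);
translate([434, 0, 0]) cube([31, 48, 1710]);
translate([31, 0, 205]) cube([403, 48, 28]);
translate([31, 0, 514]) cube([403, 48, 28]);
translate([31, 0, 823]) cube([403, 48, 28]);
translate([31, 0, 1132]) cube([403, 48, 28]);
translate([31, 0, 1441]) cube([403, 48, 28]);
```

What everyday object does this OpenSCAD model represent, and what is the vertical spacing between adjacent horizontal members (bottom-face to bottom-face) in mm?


A ladder. The rung spacing is 309 mm.

Two tall 31×48 posts with 5 short bars between them — a ladder. Adjacent rungs sit at z = 205 and z = 514, so the spacing is 514 − 205 = 309 mm.


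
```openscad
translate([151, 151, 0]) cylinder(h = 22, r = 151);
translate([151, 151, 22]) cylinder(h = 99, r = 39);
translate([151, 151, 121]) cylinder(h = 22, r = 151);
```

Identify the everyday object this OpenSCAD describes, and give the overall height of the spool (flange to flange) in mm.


A spool. The overall height is 143 mm.

Three coaxial cylinders, large–small–large — a spool. Two 22 mm flanges and a 99 mm core give 22 + 99 + 22 = 143 mm.


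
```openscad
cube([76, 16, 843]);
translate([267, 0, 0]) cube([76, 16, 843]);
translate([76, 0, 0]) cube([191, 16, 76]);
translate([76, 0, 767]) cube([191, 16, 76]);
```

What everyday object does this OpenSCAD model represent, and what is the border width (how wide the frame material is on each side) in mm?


A picture frame. The border width is 76 mm.

Four thin pieces enclosing a rectangular opening — a picture frame. The two full-height stiles are 843 mm tall; the top rail sits at z = 767 and is 76 mm tall, so the border above the opening is 843 − 767 = 76 mm, matching the stile x-width.


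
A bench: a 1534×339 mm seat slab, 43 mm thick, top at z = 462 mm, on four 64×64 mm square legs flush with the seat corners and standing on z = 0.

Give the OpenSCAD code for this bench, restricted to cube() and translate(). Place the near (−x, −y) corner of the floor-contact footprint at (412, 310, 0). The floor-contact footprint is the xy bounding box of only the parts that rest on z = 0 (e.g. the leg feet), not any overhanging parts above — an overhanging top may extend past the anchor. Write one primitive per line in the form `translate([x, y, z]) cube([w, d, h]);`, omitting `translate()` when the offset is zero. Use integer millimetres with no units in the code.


translate([412, 310, 419]) cube([1534, 339, 43]);
translate([412, 310, 0]) cube([64, 64, 419]);
translate([412, 585, 0]) cube([64, 64, 419]);
translate([1882, 310, 0]) cube([64, 64, 419]);
translate([1882, 585, 0]) cube([64, 64, 419]);


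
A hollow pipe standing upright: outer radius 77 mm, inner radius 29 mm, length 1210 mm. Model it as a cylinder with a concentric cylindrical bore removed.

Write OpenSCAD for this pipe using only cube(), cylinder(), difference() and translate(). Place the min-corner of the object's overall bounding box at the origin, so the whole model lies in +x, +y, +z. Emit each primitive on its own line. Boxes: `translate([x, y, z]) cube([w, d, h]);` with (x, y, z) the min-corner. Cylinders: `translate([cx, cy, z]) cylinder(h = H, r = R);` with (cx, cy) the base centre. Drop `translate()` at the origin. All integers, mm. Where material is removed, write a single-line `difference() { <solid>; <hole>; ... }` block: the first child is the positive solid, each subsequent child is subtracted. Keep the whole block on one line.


difference() { translate([77, 77, 0]) cylinder(h = 1210, r = 77); translate([77, 77, 0]) cylinder(h = 1210, r = 29); }


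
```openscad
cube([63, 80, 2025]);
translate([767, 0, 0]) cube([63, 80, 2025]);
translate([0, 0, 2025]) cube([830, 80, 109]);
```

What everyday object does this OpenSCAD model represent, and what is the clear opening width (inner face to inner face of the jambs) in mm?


A door frame. The clear opening width is 704 mm.

Two 2025 mm tall posts with a header on top — a door frame. The left jamb is 63 mm wide at x = 0; the right jamb starts at x = 767. The clear opening is 767 − 63 = 704 mm.


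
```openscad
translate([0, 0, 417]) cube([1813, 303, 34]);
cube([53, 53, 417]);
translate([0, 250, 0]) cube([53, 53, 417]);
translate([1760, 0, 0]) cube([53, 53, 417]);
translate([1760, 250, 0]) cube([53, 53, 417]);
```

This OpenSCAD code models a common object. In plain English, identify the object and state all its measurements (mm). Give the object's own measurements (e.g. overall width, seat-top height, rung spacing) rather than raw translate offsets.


A bench: a 1813×303 mm seat slab, 34 mm thick, top at z = 451 mm, on four 53×53 mm square legs flush with the seat corners and standing on z = 0.


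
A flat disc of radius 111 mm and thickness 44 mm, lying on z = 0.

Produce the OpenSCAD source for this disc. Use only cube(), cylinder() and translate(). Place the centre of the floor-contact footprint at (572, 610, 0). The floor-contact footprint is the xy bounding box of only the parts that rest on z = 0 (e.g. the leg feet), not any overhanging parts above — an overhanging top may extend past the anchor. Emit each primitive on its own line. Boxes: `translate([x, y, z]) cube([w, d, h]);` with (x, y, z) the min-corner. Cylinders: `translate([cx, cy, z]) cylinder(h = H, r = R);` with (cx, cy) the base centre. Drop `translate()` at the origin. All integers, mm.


translate([572, 610, 0]) cylinder(h = 44, r = 111);


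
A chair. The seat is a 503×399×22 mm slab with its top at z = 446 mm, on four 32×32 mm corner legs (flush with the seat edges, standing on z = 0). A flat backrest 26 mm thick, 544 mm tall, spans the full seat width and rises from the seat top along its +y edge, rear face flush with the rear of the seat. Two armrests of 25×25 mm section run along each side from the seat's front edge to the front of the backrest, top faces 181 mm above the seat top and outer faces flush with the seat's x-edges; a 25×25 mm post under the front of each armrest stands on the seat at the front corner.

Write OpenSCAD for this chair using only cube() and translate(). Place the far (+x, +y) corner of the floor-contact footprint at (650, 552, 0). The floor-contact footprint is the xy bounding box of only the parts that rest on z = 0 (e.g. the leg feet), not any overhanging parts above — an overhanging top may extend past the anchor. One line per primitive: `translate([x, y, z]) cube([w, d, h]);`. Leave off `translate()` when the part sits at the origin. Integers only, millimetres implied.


translate([147, 153, 424]) cube([503, 399, 22]);
translate([147, 153, 0]) cube([32, 32, 424]);
translate([618, 153, 0]) cube([32, 32, 424]);
translate([147, 520, 0]) cube([32, 32, 424]);
translate([618, 520, 0]) cube([32, 32, 424]);
translate([147, 526, 446]) cube([503, 26, 544]);
translate([147, 153, 602]) cube([25, 373, 25]);
translate([625, 153, 602]) cube([25, 373, 25]);
translate([147, 153, 446]) cube([25, 25, 156]);
translate([625, 153, 446]) cube([25, 25, 156]);


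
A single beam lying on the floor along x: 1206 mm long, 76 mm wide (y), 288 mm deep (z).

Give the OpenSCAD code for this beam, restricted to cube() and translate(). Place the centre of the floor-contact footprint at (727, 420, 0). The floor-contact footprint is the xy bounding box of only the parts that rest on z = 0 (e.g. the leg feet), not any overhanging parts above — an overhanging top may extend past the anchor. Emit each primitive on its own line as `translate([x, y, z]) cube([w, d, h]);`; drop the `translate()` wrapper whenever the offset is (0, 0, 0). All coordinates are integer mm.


translate([124, 382, 0]) cube([1206, 76, 288]);


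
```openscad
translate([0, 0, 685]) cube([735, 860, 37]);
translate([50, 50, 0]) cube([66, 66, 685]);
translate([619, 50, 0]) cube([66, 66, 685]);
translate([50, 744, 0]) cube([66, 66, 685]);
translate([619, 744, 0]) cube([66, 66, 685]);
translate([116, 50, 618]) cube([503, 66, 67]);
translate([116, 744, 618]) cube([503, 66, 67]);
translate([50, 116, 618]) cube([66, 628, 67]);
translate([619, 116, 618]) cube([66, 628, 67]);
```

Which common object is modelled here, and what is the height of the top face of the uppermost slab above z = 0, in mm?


A table. The table height is 722 mm.

A 735×860×37 slab sits at z = 685 on four 66 mm square posts — a table. The top surface is at 685 + 37 = 722 mm.


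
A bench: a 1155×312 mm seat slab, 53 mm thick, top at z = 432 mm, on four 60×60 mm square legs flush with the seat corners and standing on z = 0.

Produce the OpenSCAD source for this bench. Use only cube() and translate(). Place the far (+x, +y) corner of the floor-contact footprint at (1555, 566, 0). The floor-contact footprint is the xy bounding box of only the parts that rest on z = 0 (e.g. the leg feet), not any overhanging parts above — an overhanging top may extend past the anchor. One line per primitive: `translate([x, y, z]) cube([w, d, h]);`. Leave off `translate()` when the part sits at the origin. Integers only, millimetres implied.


translate([400, 254, 379]) cube([1155, 312, 53]);
translate([400, 254, 0]) cube([60, 60, 379]);
translate([400, 506, 0]) cube([60, 60, 379]);
translate([1495, 254, 0]) cube([60, 60, 379]);
translate([1495, 506, 0]) cube([60, 60, 379]);


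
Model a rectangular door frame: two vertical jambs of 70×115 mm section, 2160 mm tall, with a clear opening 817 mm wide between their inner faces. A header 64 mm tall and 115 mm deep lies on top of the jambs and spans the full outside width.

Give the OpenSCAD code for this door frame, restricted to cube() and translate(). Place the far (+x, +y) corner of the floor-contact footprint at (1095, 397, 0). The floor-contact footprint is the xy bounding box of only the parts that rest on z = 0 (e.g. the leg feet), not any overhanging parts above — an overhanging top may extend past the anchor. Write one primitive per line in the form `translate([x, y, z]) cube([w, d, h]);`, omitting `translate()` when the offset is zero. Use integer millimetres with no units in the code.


translate([138, 282, 0]) cube([70, 115, 2160]);
translate([1025, 282, 0]) cube([70, 115, 2160]);
translate([138, 282, 2160]) cube([957, 115, 64]);


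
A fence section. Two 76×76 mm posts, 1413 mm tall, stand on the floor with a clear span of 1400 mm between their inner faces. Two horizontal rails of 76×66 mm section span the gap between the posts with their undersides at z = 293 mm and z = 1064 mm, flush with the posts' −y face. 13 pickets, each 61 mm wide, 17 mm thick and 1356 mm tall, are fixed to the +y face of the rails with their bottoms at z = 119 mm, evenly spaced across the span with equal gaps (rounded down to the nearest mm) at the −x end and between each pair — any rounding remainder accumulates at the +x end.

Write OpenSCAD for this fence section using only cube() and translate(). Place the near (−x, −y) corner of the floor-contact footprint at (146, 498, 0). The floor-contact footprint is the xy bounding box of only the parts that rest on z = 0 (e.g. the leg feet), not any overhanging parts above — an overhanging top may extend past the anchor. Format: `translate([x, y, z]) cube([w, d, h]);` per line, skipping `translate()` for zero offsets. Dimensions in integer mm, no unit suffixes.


translate([146, 498, 0]) cube([76, 76, 1413]);
translate([1622, 498, 0]) cube([76, 76, 1413]);
translate([222, 498, 293]) cube([1400, 76, 66]);
translate([222, 498, 1064]) cube([1400, 76, 66]);
translate([265, 574, 119]) cube([61, 17, 1356]);
translate([369, 574, 119]) cube([61, 17, 1356]);
translate([473, 574, 119]) cube([61, 17, 1356]);
translate([577, 574, 119]) cube([61, 17, 1356]);
translate([681, 574, 119]) cube([61, 17, 1356]);
translate([785, 574, 119]) cube([61, 17, 1356]);
translate([889, 574, 119]) cube([61, 17, 1356]);
translate([993, 574, 119]) cube([61, 17, 1356]);
translate([1097, 574, 119]) cube([61, 17, 1356]);
translate([1201, 574, 119]) cube([61, 17, 1356]);
translate([1305, 574, 119]) cube([61, 17, 1356]);
translate([1409, 574, 119]) cube([61, 17, 1356]);
translate([1513, 574, 119]) cube([61, 17, 1356]);


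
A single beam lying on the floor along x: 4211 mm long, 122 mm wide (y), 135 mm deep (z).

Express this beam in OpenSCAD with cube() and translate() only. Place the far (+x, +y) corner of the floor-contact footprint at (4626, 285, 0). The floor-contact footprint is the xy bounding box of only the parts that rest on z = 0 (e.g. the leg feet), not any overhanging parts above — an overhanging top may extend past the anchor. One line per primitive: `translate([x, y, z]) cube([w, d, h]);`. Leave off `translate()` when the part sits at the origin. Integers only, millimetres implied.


translate([415, 163, 0]) cube([4211, 122, 135]);


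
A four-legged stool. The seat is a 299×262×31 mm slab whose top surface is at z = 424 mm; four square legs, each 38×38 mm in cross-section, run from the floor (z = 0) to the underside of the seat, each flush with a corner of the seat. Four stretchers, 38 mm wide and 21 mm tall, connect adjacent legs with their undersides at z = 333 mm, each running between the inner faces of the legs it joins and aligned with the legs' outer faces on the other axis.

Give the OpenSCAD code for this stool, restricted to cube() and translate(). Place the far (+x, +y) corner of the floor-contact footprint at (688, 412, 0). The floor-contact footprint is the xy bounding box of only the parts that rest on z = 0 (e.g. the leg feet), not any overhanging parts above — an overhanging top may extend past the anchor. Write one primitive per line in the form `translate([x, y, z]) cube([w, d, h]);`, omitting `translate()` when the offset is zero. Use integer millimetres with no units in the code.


translate([389, 150, 393]) cube([299, 262, 31]);
translate([389, 150, 0]) cube([38, 38, 393]);
translate([650, 150, 0]) cube([38, 38, 393]);
translate([389, 374, 0]) cube([38, 38, 393]);
translate([650, 374, 0]) cube([38, 38, 393]);
translate([427, 150, 333]) cube([223, 38, 21]);
translate([427, 374, 333]) cube([223, 38, 21]);
translate([389, 188, 333]) cube([38, 186, 21]);
translate([650, 188, 333]) cube([38, 186, 21]);


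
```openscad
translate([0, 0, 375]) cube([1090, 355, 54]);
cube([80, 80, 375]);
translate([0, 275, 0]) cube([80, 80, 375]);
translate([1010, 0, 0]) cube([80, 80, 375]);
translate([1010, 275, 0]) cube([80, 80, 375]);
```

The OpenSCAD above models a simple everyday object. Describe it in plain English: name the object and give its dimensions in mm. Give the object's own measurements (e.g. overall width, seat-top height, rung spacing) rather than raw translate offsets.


A bench: a 1090×355 mm seat slab, 54 mm thick, top at z = 429 mm, on four 80×80 mm square legs flush with the seat corners and standing on z = 0.
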